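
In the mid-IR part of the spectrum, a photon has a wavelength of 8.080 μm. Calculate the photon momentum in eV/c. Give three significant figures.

0.153 eV/c

First convert: λ = 8.080 μm = 8.080e-6 m.
For a photon p = h/λ, so p = 8.201e-29 kg·m/s.
Converting to eV/c: p = 0.1534 eV/c ≈ 0.153 eV/c.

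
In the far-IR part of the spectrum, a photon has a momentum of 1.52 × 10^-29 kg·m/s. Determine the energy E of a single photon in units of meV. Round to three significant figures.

Take c = 2.99792458 × 10^8 m/s, 1 eV = 1.602176634 × 10^-19 J.
For a photon E = pc, so E = 4.557 × 10^-21 J.
Converting to meV: E = 28.44 meV ≈ 28.4 meV.

28.4 meV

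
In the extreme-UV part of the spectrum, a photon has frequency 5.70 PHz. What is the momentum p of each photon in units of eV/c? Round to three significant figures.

Use h = 6.62607015e-34 J·s, c = 2.99792458e8 m/s, 1 eV = 1.602176634e-19 J.
First convert: f = 5.70 PHz = 5.70e15 Hz.
Apply p = hf/c: p = 1.260e-26 kg·m/s.
Converting to eV/c: p = 23.57 eV/c ≈ 23.6 eV/c.

23.6 eV/c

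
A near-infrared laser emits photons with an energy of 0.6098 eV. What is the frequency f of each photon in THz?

147 THz

Take h = 6.62607015 × 10^-34 J·s, 1 eV = 1.602176634 × 10^-19 J.
Convert to SI: E = 0.6098 eV = 9.7701 × 10^-20 J.
Since f = E/h for a photon, f = 1.474 × 10^14 Hz.
Converting to THz: f = 147.4 THz ≈ 147 THz.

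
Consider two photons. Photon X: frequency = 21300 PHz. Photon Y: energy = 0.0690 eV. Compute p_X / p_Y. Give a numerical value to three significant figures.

p_X = 4.708e-23 kg·m/s (from frequency = 21300 PHz, via p = hf/c).
p_Y = 3.688e-29 kg·m/s (from energy = 0.0690 eV, via p = E/c).
Ratio = 4.708e-23 / 3.688e-29 = 1.28e6.

1.28e6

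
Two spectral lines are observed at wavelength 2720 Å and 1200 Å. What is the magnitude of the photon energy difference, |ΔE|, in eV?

5.77 eV

Using E = hc/λ: E₁ = 7.3031 × 10^-19 J, E₂ = 1.6554 × 10^-18 J.
|ΔE| = |7.3031 × 10^-19 − 1.6554 × 10^-18| = 9.25 × 10^-19 J = 5.77 eV.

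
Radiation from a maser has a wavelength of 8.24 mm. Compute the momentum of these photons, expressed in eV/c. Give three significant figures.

Use h = 6.62607015e-34 J·s, c = 2.99792458e8 m/s, 1 eV = 1.602176634e-19 J.
First convert: λ = 8.24 mm = 0.00824 m.
Since p = h/λ for a photon, p = 8.041e-32 kg·m/s.
Converting to eV/c: p = 1.505e-4 eV/c ≈ 1.50e-4 eV/c.

1.50e-4 eV/c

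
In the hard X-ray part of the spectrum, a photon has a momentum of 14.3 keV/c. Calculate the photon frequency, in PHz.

3460 PHz

Take h = 6.62607015 × 10^-34 J·s, c = 2.99792458 × 10^8 m/s, 1 eV = 1.602176634 × 10^-19 J.
First convert: p = 14.3 keV/c = 7.6423 × 10^-24 kg·m/s.
Apply f = pc/h: f = 3.458 × 10^18 Hz.
Converting to PHz: f = 3458 PHz ≈ 3460 PHz.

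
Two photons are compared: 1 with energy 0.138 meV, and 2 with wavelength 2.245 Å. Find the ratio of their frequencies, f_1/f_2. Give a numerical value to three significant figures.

2.50 × 10^-8

f_1 = 3.337 × 10^10 Hz (from energy = 0.138 meV, via f = E/h).
f_2 = 1.335 × 10^18 Hz (from wavelength = 2.245 Å, via f = c/λ).
Ratio = 3.337 × 10^10 / 1.335 × 10^18 = 2.50 × 10^-8.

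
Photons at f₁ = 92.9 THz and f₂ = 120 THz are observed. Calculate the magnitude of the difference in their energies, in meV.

112 meV

Using E = hf: E₁ = 6.156e-20 J, E₂ = 7.951e-20 J.
|ΔE| = |6.156e-20 − 7.951e-20| = 1.80e-20 J = 112 meV.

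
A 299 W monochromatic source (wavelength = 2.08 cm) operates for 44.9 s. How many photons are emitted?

1.41e27 photons

Total energy: E_total = P·t = 299 × 44.9 = 13430 J.
Per-photon energy: E = 9.550e-24 J.
N = E_total / E_photon = 1.41e27.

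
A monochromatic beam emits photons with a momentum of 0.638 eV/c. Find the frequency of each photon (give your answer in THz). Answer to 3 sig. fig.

Use h = 6.62607015 × 10^-34 J·s, c = 2.99792458 × 10^8 m/s, 1 eV = 1.602176634 × 10^-19 J.
In SI units: p = 0.638 eV/c = 3.4097 × 10^-28 kg·m/s.
Apply f = pc/h: f = 1.543 × 10^14 Hz.
Converting to THz: f = 154.3 THz ≈ 154 THz.

154 THz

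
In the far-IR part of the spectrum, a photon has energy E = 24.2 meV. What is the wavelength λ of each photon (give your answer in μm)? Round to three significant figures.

In SI units: E = 24.2 meV = 3.8773e-21 J.
Apply λ = hc/E: λ = 5.123e-5 m.
Converting to μm: λ = 51.23 μm ≈ 51.2 μm.

51.2 μm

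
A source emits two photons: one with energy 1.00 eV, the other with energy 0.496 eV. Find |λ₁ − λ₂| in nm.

1260 nm

Using λ = hc/E: λ₁ = 1.240 × 10^-6 m, λ₂ = 2.500 × 10^-6 m.
|Δλ| = |1.240 × 10^-6 − 2.500 × 10^-6| = 1.26 × 10^-6 m = 1260 nm.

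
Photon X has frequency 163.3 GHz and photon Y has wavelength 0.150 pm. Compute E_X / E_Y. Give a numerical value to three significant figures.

8.17 × 10^-11

E_X = 1.082 × 10^-22 J (from frequency = 163.3 GHz, via E = hf).
E_Y = 1.324 × 10^-12 J (from wavelength = 0.150 pm, via E = hc/λ).
Ratio = 1.082 × 10^-22 / 1.324 × 10^-12 = 8.17 × 10^-11.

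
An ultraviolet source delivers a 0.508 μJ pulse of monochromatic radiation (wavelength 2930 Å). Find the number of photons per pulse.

Per-photon energy: E = 6.780·10^-19 J (from wavelength = 2930 Å).
N = E_total / E_photon = 5.08·10^-7 J / 6.780·10^-19 J = 7.49·10^11.

7.49·10^11 photons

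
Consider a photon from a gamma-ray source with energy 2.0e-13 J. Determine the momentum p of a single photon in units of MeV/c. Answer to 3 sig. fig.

(c = 2.99792458e8 m/s, 1 eV = 1.602176634e-19 J.)
For a photon p = E/c, so p = 6.671e-22 kg·m/s.
Converting to MeV/c: p = 1.248 MeV/c ≈ 1.25 MeV/c.

1.25 MeV/c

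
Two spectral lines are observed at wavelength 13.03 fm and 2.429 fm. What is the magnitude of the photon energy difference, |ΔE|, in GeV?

Using E = hc/λ: E₁ = 1.5245 × 10^-11 J, E₂ = 8.1780 × 10^-11 J.
|ΔE| = |1.5245 × 10^-11 − 8.1780 × 10^-11| = 6.65 × 10^-11 J = 0.415 GeV.

0.415 GeV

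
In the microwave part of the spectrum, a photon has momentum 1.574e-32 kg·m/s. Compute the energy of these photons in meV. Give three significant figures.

0.0295 meV

Take c = 2.99792458e8 m/s, 1 eV = 1.602176634e-19 J.
For a photon E = pc, so E = 4.719e-24 J.
Converting to meV: E = 0.02945 meV ≈ 0.0295 meV.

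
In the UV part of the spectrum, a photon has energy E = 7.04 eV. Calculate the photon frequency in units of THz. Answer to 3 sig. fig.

Take h = 6.62607015·10^-34 J·s, 1 eV = 1.602176634·10^-19 J.
In SI units: E = 7.04 eV = 1.1279·10^-18 J.
The photon relation is f = E/h, giving f = 1.702·10^15 Hz.
Converting to THz: f = 1702 THz ≈ 1700 THz.

1700 THz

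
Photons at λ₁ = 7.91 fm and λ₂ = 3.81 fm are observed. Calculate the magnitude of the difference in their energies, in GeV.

0.169 GeV

Using E = hc/λ: E₁ = 2.511 × 10^-11 J, E₂ = 5.214 × 10^-11 J.
|ΔE| = |2.511 × 10^-11 − 5.214 × 10^-11| = 2.70 × 10^-11 J = 0.169 GeV.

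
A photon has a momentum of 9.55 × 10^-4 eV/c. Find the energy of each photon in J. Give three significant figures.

1.53 × 10^-22 J

Use c = 2.99792458 × 10^8 m/s, 1 eV = 1.602176634 × 10^-19 J.
Convert to SI: p = 9.55 × 10^-4 eV/c = 5.1038 × 10^-31 kg·m/s.
The photon relation is E = pc, giving E = 1.530 × 10^-22 J.
So E ≈ 1.53 × 10^-22 J.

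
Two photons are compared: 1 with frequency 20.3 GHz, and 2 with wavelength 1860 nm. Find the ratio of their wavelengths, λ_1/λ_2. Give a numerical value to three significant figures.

7940

λ_1 = 0.01477 m (from frequency = 20.3 GHz, via λ = c/f).
λ_2 = 1.860e-6 m (from wavelength = 1860 nm, via λ given directly).
Ratio = 0.01477 / 1.860e-6 = 7940.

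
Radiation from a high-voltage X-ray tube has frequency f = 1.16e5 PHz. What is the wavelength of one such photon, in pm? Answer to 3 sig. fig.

2.58 pm

Use c = 2.99792458e8 m/s.
First convert: f = 1.16e5 PHz = 1.16e20 Hz.
Apply λ = c/f: λ = 2.584e-12 m.
Converting to pm: λ = 2.584 pm ≈ 2.58 pm.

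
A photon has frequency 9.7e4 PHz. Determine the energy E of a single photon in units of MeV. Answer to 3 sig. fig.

0.401 MeV

Use h = 6.62607015e-34 J·s, 1 eV = 1.602176634e-19 J.
First convert: f = 9.7e4 PHz = 9.7e19 Hz.
For a photon E = hf, so E = 6.427e-14 J.
Converting to MeV: E = 0.4012 MeV ≈ 0.401 MeV.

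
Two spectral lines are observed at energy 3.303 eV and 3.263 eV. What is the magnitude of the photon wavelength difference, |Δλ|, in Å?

46.0 Å

Using λ = hc/E: λ₁ = 3.7537e-7 m, λ₂ = 3.7997e-7 m.
|Δλ| = |3.7537e-7 − 3.7997e-7| = 4.60e-9 m = 46.0 Å.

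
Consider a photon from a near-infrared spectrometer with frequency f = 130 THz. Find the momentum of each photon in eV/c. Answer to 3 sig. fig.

0.538 eV/c

First convert: f = 130 THz = 1.3e14 Hz.
Apply p = hf/c: p = 2.873e-28 kg·m/s.
Converting to eV/c: p = 0.5376 eV/c ≈ 0.538 eV/c.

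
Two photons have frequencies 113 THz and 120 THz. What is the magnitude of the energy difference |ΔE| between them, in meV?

Using E = hf: E₁ = 7.487 × 10^-20 J, E₂ = 7.951 × 10^-20 J.
|ΔE| = |7.487 × 10^-20 − 7.951 × 10^-20| = 4.64 × 10^-21 J = 28.9 meV.

28.9 meV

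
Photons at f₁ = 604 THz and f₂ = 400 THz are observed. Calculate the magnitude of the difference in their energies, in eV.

0.844 eV

Using E = hf: E₁ = 4.002 × 10^-19 J, E₂ = 2.650 × 10^-19 J.
|ΔE| = |4.002 × 10^-19 − 2.650 × 10^-19| = 1.35 × 10^-19 J = 0.844 eV.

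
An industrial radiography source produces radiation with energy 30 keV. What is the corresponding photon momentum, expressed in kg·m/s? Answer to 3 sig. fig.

In SI units: E = 30 keV = 4.8065·10^-15 J.
For a photon p = E/c, so p = 1.603·10^-23 kg·m/s.
So p ≈ 1.60·10^-23 kg·m/s.

1.60·10^-23 kg·m/s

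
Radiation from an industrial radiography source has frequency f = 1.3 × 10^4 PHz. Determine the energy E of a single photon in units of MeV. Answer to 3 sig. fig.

0.0538 MeV

First convert: f = 1.3 × 10^4 PHz = 1.3 × 10^19 Hz.
Apply E = hf: E = 8.614 × 10^-15 J.
Converting to MeV: E = 0.05376 MeV ≈ 0.0538 MeV.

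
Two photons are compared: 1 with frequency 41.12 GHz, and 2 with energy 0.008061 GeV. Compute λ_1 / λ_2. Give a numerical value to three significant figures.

λ_1 = 0.007291 m (from frequency = 41.12 GHz, via λ = c/f).
λ_2 = 1.538e-13 m (from energy = 0.008061 GeV, via λ = hc/E).
Ratio = 0.007291 / 1.538e-13 = 4.74e10.

4.74e10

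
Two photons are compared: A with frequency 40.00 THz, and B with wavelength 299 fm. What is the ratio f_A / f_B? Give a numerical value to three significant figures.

f_A = 4.000e13 Hz (from frequency = 40.00 THz, via f given directly).
f_B = 1.003e21 Hz (from wavelength = 299 fm, via f = c/λ).
Ratio = 4.000e13 / 1.003e21 = 3.99e-8.

3.99e-8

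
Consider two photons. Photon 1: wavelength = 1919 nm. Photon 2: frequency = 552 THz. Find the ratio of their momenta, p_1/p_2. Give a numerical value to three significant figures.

0.283

p_1 = 3.453 × 10^-28 kg·m/s (from wavelength = 1919 nm, via p = h/λ).
p_2 = 1.220 × 10^-27 kg·m/s (from frequency = 552 THz, via p = hf/c).
Ratio = 3.453 × 10^-28 / 1.220 × 10^-27 = 0.283.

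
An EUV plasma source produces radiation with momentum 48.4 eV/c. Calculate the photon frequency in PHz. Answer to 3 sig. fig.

Take h = 6.62607015e-34 J·s, c = 2.99792458e8 m/s, 1 eV = 1.602176634e-19 J.
First convert: p = 48.4 eV/c = 2.5866e-26 kg·m/s.
Apply f = pc/h: f = 1.170e16 Hz.
Converting to PHz: f = 11.70 PHz ≈ 11.7 PHz.

11.7 PHz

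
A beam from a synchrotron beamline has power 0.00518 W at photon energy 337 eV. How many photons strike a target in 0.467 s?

4.48e13 photons

Total energy: E_total = P·t = 0.00518 × 0.467 = 0.002419 J.
Per-photon energy: E = 5.399e-17 J.
N = E_total / E_photon = 4.48e13.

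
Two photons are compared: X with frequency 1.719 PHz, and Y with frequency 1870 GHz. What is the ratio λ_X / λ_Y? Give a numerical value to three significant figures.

λ_X = 1.744e-7 m (from frequency = 1.719 PHz, via λ = c/f).
λ_Y = 1.603e-4 m (from frequency = 1870 GHz, via λ = c/f).
Ratio = 1.744e-7 / 1.603e-4 = 1.09e-3.

1.09e-3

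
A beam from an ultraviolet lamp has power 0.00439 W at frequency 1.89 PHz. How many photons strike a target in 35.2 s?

Total energy: E_total = P·t = 0.00439 × 35.2 = 0.1545 J.
Per-photon energy: E = 1.252·10^-18 J.
N = E_total / E_photon = 1.23·10^17.

1.23·10^17 photons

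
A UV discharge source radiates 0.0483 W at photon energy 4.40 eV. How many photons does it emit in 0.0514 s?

3.52·10^15 photons

Total energy: E_total = P·t = 0.0483 × 0.0514 = 0.002483 J.
Per-photon energy: E = 7.050·10^-19 J.
N = E_total / E_photon = 3.52·10^15.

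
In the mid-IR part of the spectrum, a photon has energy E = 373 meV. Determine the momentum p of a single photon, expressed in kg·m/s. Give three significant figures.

1.99·10^-28 kg·m/s

Use c = 2.99792458·10^8 m/s, 1 eV = 1.602176634·10^-19 J.
First convert: E = 373 meV = 5.9761·10^-20 J.
The photon relation is p = E/c, giving p = 1.993·10^-28 kg·m/s.
So p ≈ 1.99·10^-28 kg·m/s.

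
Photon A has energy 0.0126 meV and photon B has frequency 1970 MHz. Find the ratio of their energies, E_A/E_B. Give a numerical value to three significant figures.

E_A = 2.019 × 10^-24 J (from energy = 0.0126 meV, via E given directly).
E_B = 1.305 × 10^-24 J (from frequency = 1970 MHz, via E = hf).
Ratio = 2.019 × 10^-24 / 1.305 × 10^-24 = 1.55.

1.55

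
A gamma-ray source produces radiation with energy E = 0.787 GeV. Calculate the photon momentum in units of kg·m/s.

Take c = 2.99792458e8 m/s, 1 eV = 1.602176634e-19 J.
First convert: E = 0.787 GeV = 1.2609e-10 J.
Apply p = E/c: p = 4.206e-19 kg·m/s.
So p ≈ 4.21e-19 kg·m/s.

4.21e-19 kg·m/s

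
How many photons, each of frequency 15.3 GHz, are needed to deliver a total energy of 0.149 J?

Per-photon energy: E = 1.014e-23 J (from frequency = 15.3 GHz).
N = E_total / E_photon = 0.149 J / 1.014e-23 J = 1.47e22.

1.47e22 photons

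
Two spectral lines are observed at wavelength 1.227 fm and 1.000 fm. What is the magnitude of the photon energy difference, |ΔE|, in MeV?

Using E = hc/λ: E₁ = 1.6189e-10 J, E₂ = 1.9864e-10 J.
|ΔE| = |1.6189e-10 − 1.9864e-10| = 3.68e-11 J = 229 MeV.

229 MeV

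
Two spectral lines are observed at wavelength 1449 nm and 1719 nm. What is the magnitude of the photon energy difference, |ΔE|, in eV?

0.134 eV

Using E = hc/λ: E₁ = 1.3709e-19 J, E₂ = 1.1556e-19 J.
|ΔE| = |1.3709e-19 − 1.1556e-19| = 2.15e-20 J = 0.134 eV.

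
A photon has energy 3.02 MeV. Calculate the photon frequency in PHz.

7.30 × 10^5 PHz

Convert to SI: E = 3.02 MeV = 4.8386 × 10^-13 J.
Since f = E/h for a photon, f = 7.302 × 10^20 Hz.
Converting to PHz: f = 730200 PHz ≈ 7.30 × 10^5 PHz.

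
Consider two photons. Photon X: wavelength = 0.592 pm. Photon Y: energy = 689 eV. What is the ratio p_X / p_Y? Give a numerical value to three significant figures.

3040

p_X = 1.119 × 10^-21 kg·m/s (from wavelength = 0.592 pm, via p = h/λ).
p_Y = 3.682 × 10^-25 kg·m/s (from energy = 689 eV, via p = E/c).
Ratio = 1.119 × 10^-21 / 3.682 × 10^-25 = 3040.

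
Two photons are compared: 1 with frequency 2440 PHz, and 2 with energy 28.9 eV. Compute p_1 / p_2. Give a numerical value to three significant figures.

p_1 = 5.393 × 10^-24 kg·m/s (from frequency = 2440 PHz, via p = hf/c).
p_2 = 1.544 × 10^-26 kg·m/s (from energy = 28.9 eV, via p = E/c).
Ratio = 5.393 × 10^-24 / 1.544 × 10^-26 = 349.

349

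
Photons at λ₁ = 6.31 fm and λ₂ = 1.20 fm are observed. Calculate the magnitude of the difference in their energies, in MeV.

Using E = hc/λ: E₁ = 3.148e-11 J, E₂ = 1.655e-10 J.
|ΔE| = |3.148e-11 − 1.655e-10| = 1.34e-10 J = 837 MeV.

837 MeV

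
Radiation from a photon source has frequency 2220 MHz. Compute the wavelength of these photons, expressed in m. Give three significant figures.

0.135 m

First convert: f = 2220 MHz = 2.22e9 Hz.
Since λ = c/f for a photon, λ = 0.1350 m.
So λ ≈ 0.135 m.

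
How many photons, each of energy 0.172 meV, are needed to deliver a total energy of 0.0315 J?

Per-photon energy: E = 2.756 × 10^-23 J (from energy = 0.172 meV).
N = E_total / E_photon = 0.0315 J / 2.756 × 10^-23 J = 1.14 × 10^21.

1.14 × 10^21 photons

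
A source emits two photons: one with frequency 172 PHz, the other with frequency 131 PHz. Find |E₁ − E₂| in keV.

0.170 keV

Using E = hf: E₁ = 1.140·10^-16 J, E₂ = 8.680·10^-17 J.
|ΔE| = |1.140·10^-16 − 8.680·10^-17| = 2.72·10^-17 J = 0.170 keV.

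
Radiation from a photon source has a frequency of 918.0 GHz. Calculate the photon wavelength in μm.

327 μm

Take c = 2.99792458e8 m/s.
In SI units: f = 918.0 GHz = 9.180e11 Hz.
For a photon λ = c/f, so λ = 3.266e-4 m.
Converting to μm: λ = 326.6 μm ≈ 327 μm.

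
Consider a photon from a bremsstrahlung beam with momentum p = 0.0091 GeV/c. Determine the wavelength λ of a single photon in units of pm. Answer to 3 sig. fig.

0.136 pm

Convert to SI: p = 0.0091 GeV/c = 4.8633 × 10^-21 kg·m/s.
Apply λ = h/p: λ = 1.362 × 10^-13 m.
Converting to pm: λ = 0.1362 pm ≈ 0.136 pm.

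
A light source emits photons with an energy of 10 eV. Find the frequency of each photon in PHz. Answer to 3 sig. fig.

2.42 PHz

Take h = 6.62607015 × 10^-34 J·s, 1 eV = 1.602176634 × 10^-19 J.
Convert to SI: E = 10 eV = 1.6022 × 10^-18 J.
Apply f = E/h: f = 2.418 × 10^15 Hz.
Converting to PHz: f = 2.418 PHz ≈ 2.42 PHz.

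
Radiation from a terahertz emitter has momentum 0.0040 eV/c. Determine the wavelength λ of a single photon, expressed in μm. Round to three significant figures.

Take h = 6.62607015 × 10^-34 J·s, c = 2.99792458 × 10^8 m/s, 1 eV = 1.602176634 × 10^-19 J.
In SI units: p = 0.0040 eV/c = 2.1377 × 10^-30 kg·m/s.
Since λ = h/p for a photon, λ = 3.100 × 10^-4 m.
Converting to μm: λ = 310.0 μm ≈ 310 μm.

310 μm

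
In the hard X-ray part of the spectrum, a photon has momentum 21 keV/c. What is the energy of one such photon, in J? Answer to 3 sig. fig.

Use c = 2.99792458e8 m/s, 1 eV = 1.602176634e-19 J.
Convert to SI: p = 21 keV/c = 1.1223e-23 kg·m/s.
Apply E = pc: E = 3.365e-15 J.
So E ≈ 3.36e-15 J.

3.36e-15 J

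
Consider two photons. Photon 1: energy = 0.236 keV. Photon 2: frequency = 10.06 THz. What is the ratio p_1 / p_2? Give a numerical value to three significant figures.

5670

p_1 = 1.261 × 10^-25 kg·m/s (from energy = 0.236 keV, via p = E/c).
p_2 = 2.223 × 10^-29 kg·m/s (from frequency = 10.06 THz, via p = hf/c).
Ratio = 1.261 × 10^-25 / 2.223 × 10^-29 = 5670.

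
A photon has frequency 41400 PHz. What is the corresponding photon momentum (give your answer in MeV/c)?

0.171 MeV/c

In SI units: f = 41400 PHz = 4.14e19 Hz.
For a photon p = hf/c, so p = 9.150e-23 kg·m/s.
Converting to MeV/c: p = 0.1712 MeV/c ≈ 0.171 MeV/c.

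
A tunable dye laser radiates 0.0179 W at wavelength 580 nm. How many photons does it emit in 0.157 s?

8.21e15 photons

Total energy: E_total = P·t = 0.0179 × 0.157 = 0.002810 J.
Per-photon energy: E = 3.425e-19 J.
N = E_total / E_photon = 8.21e15.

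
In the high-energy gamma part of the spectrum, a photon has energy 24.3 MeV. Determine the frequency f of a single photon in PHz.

(h = 6.62607015e-34 J·s, 1 eV = 1.602176634e-19 J.)
In SI units: E = 24.3 MeV = 3.8933e-12 J.
Apply f = E/h: f = 5.876e21 Hz.
Converting to PHz: f = 5.876e6 PHz ≈ 5.88e6 PHz.

5.88e6 PHz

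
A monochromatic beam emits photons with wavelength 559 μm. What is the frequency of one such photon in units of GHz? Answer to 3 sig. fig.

Take c = 2.99792458 × 10^8 m/s.
In SI units: λ = 559 μm = 5.59 × 10^-4 m.
Since f = c/λ for a photon, f = 5.363 × 10^11 Hz.
Converting to GHz: f = 536.3 GHz ≈ 536 GHz.

536 GHz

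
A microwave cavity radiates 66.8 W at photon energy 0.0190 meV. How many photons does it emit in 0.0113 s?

2.48e23 photons

Total energy: E_total = P·t = 66.8 × 0.0113 = 0.7548 J.
Per-photon energy: E = 3.044e-24 J.
N = E_total / E_photon = 2.48e23.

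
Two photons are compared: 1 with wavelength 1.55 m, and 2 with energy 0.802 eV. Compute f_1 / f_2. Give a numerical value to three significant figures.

9.97e-7

f_1 = 1.934e8 Hz (from wavelength = 1.55 m, via f = c/λ).
f_2 = 1.939e14 Hz (from energy = 0.802 eV, via f = E/h).
Ratio = 1.934e8 / 1.939e14 = 9.97e-7.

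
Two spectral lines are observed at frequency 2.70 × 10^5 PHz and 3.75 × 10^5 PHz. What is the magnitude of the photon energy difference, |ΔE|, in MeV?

0.434 MeV

Using E = hf: E₁ = 1.789 × 10^-13 J, E₂ = 2.485 × 10^-13 J.
|ΔE| = |1.789 × 10^-13 − 2.485 × 10^-13| = 6.96 × 10^-14 J = 0.434 MeV.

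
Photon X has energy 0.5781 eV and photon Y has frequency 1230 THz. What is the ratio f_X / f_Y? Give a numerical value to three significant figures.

f_X = 1.398e14 Hz (from energy = 0.5781 eV, via f = E/h).
f_Y = 1.230e15 Hz (from frequency = 1230 THz, via f given directly).
Ratio = 1.398e14 / 1.230e15 = 0.114.

0.114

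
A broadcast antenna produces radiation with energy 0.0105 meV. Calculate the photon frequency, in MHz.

2540 MHz

Use h = 6.62607015e-34 J·s, 1 eV = 1.602176634e-19 J.
In SI units: E = 0.0105 meV = 1.6823e-24 J.
Apply f = E/h: f = 2.539e9 Hz.
Converting to MHz: f = 2539 MHz ≈ 2540 MHz.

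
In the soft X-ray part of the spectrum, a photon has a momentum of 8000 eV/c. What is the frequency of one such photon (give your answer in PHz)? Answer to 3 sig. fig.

1930 PHz

First convert: p = 8000 eV/c = 4.2754e-24 kg·m/s.
For a photon f = pc/h, so f = 1.934e18 Hz.
Converting to PHz: f = 1934 PHz ≈ 1930 PHz.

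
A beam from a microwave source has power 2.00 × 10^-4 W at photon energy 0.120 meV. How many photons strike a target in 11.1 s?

1.15 × 10^20 photons

Total energy: E_total = P·t = 2.00 × 10^-4 × 11.1 = 0.002220 J.
Per-photon energy: E = 1.923 × 10^-23 J.
N = E_total / E_photon = 1.15 × 10^20.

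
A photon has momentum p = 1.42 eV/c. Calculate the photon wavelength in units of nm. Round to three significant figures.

873 nm

Use h = 6.62607015e-34 J·s, c = 2.99792458e8 m/s, 1 eV = 1.602176634e-19 J.
First convert: p = 1.42 eV/c = 7.5889e-28 kg·m/s.
Since λ = h/p for a photon, λ = 8.731e-7 m.
Converting to nm: λ = 873.1 nm ≈ 873 nm.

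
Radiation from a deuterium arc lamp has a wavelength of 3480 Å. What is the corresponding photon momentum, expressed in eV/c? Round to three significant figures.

3.56 eV/c

(h = 6.62607015e-34 J·s, c = 2.99792458e8 m/s, 1 eV = 1.602176634e-19 J.)
Convert to SI: λ = 3480 Å = 3.480e-7 m.
Apply p = h/λ: p = 1.904e-27 kg·m/s.
Converting to eV/c: p = 3.563 eV/c ≈ 3.56 eV/c.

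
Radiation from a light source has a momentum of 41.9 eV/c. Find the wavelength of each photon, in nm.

29.6 nm

First convert: p = 41.9 eV/c = 2.2393e-26 kg·m/s.
The photon relation is λ = h/p, giving λ = 2.959e-8 m.
Converting to nm: λ = 29.59 nm ≈ 29.6 nm.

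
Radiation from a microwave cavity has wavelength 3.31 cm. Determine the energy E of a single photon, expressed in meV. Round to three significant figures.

0.0375 meV

(h = 6.62607015·10^-34 J·s, c = 2.99792458·10^8 m/s, 1 eV = 1.602176634·10^-19 J.)
Convert to SI: λ = 3.31 cm = 0.0331 m.
Since E = hc/λ for a photon, E = 6.001·10^-24 J.
Converting to meV: E = 0.03746 meV ≈ 0.0375 meV.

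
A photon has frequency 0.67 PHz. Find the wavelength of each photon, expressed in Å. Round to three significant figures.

4470 Å

Use c = 2.99792458e8 m/s.
In SI units: f = 0.67 PHz = 6.7e14 Hz.
The photon relation is λ = c/f, giving λ = 4.475e-7 m.
Converting to Å: λ = 4475 Å ≈ 4470 Å.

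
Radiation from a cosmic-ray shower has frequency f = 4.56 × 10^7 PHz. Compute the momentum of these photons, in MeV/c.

189 MeV/c

Take h = 6.62607015 × 10^-34 J·s, c = 2.99792458 × 10^8 m/s, 1 eV = 1.602176634 × 10^-19 J.
In SI units: f = 4.56 × 10^7 PHz = 4.56 × 10^22 Hz.
The photon relation is p = hf/c, giving p = 1.008 × 10^-19 kg·m/s.
Converting to MeV/c: p = 188.6 MeV/c ≈ 189 MeV/c.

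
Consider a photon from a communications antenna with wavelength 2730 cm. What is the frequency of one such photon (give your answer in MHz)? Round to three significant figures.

11.0 MHz

In SI units: λ = 2730 cm = 27.3 m.
Since f = c/λ for a photon, f = 1.098e7 Hz.
Converting to MHz: f = 10.98 MHz ≈ 11.0 MHz.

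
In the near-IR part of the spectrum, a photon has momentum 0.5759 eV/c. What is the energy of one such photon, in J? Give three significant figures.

9.23 × 10^-20 J

First convert: p = 0.5759 eV/c = 3.0778 × 10^-28 kg·m/s.
Apply E = pc: E = 9.227 × 10^-20 J.
So E ≈ 9.23 × 10^-20 J.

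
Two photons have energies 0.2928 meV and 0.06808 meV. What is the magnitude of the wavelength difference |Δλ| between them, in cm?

Using λ = hc/E: λ₁ = 0.0042344 m, λ₂ = 0.018212 m.
|Δλ| = |0.0042344 − 0.018212| = 0.0140 m = 1.40 cm.

1.40 cm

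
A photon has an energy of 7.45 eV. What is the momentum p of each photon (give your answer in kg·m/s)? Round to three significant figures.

First convert: E = 7.45 eV = 1.1936·10^-18 J.
Apply p = E/c: p = 3.981·10^-27 kg·m/s.
So p ≈ 3.98·10^-27 kg·m/s.

3.98·10^-27 kg·m/s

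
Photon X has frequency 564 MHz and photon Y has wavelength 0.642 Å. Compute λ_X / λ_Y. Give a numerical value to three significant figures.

8.28 × 10^9

λ_X = 0.5315 m (from frequency = 564 MHz, via λ = c/f).
λ_Y = 6.420 × 10^-11 m (from wavelength = 0.642 Å, via λ given directly).
Ratio = 0.5315 / 6.420 × 10^-11 = 8.28 × 10^9.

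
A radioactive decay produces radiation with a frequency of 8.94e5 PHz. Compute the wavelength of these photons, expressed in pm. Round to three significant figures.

In SI units: f = 8.94e5 PHz = 8.94e20 Hz.
For a photon λ = c/f, so λ = 3.353e-13 m.
Converting to pm: λ = 0.3353 pm ≈ 0.335 pm.

0.335 pm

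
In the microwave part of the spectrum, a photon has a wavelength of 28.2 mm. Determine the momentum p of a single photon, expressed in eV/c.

4.40e-5 eV/c

Convert to SI: λ = 28.2 mm = 0.0282 m.
For a photon p = h/λ, so p = 2.350e-32 kg·m/s.
Converting to eV/c: p = 4.397e-5 eV/c ≈ 4.40e-5 eV/c.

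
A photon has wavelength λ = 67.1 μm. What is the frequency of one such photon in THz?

4.47 THz

First convert: λ = 67.1 μm = 6.71e-5 m.
Since f = c/λ for a photon, f = 4.468e12 Hz.
Converting to THz: f = 4.468 THz ≈ 4.47 THz.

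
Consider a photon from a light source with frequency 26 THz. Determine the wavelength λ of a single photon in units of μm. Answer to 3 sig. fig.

11.5 μm

In SI units: f = 26 THz = 2.6e13 Hz.
Since λ = c/f for a photon, λ = 1.153e-5 m.
Converting to μm: λ = 11.53 μm ≈ 11.5 μm.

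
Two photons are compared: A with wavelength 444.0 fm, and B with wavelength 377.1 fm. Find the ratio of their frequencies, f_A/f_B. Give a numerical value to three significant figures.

f_A = 6.752e20 Hz (from wavelength = 444.0 fm, via f = c/λ).
f_B = 7.950e20 Hz (from wavelength = 377.1 fm, via f = c/λ).
Ratio = 6.752e20 / 7.950e20 = 0.849.

0.849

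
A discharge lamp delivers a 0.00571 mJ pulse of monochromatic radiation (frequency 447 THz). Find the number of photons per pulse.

Per-photon energy: E = 2.962 × 10^-19 J (from frequency = 447 THz).
N = E_total / E_photon = 5.71 × 10^-6 J / 2.962 × 10^-19 J = 1.93 × 10^13.

1.93 × 10^13 photons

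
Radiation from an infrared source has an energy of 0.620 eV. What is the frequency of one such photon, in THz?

150 THz

(h = 6.62607015 × 10^-34 J·s, 1 eV = 1.602176634 × 10^-19 J.)
In SI units: E = 0.620 eV = 9.9335 × 10^-20 J.
Apply f = E/h: f = 1.499 × 10^14 Hz.
Converting to THz: f = 149.9 THz ≈ 150 THz.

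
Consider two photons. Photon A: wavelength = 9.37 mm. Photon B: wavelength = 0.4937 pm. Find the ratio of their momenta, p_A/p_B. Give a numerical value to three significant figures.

p_A = 7.072e-32 kg·m/s (from wavelength = 9.37 mm, via p = h/λ).
p_B = 1.342e-21 kg·m/s (from wavelength = 0.4937 pm, via p = h/λ).
Ratio = 7.072e-32 / 1.342e-21 = 5.27e-11.

5.27e-11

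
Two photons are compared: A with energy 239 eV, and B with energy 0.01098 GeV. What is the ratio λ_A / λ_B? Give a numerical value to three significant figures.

4.59 × 10^4

λ_A = 5.188 × 10^-9 m (from energy = 239 eV, via λ = hc/E).
λ_B = 1.129 × 10^-13 m (from energy = 0.01098 GeV, via λ = hc/E).
Ratio = 5.188 × 10^-9 / 1.129 × 10^-13 = 4.59 × 10^4.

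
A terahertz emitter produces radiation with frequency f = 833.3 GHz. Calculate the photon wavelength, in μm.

Use c = 2.99792458e8 m/s.
Convert to SI: f = 833.3 GHz = 8.333e11 Hz.
For a photon λ = c/f, so λ = 3.598e-4 m.
Converting to μm: λ = 359.8 μm ≈ 360 μm.

360 μm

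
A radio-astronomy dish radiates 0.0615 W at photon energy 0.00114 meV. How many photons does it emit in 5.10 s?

Total energy: E_total = P·t = 0.0615 × 5.10 = 0.3136 J.
Per-photon energy: E = 1.826e-25 J.
N = E_total / E_photon = 1.72e24.

1.72e24 photons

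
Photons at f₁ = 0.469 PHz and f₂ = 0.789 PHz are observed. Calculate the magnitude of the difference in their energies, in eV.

Using E = hf: E₁ = 3.108·10^-19 J, E₂ = 5.228·10^-19 J.
|ΔE| = |3.108·10^-19 − 5.228·10^-19| = 2.12·10^-19 J = 1.32 eV.

1.32 eV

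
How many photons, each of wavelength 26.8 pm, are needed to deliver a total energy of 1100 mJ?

Per-photon energy: E = 7.412 × 10^-15 J (from wavelength = 26.8 pm).
N = E_total / E_photon = 1.10 J / 7.412 × 10^-15 J = 1.48 × 10^14.

1.48 × 10^14 photons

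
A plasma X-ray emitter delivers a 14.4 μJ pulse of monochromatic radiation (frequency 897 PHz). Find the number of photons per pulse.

Per-photon energy: E = 5.944e-16 J (from frequency = 897 PHz).
N = E_total / E_photon = 1.44e-5 J / 5.944e-16 J = 2.42e10.

2.42e10 photons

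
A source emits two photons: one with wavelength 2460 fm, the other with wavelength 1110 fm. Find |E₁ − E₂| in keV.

613 keV

Using E = hc/λ: E₁ = 8.075 × 10^-14 J, E₂ = 1.790 × 10^-13 J.
|ΔE| = |8.075 × 10^-14 − 1.790 × 10^-13| = 9.82 × 10^-14 J = 613 keV.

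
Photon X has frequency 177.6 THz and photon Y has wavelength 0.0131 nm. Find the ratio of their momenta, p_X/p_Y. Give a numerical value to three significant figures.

p_X = 3.925 × 10^-28 kg·m/s (from frequency = 177.6 THz, via p = hf/c).
p_Y = 5.058 × 10^-23 kg·m/s (from wavelength = 0.0131 nm, via p = h/λ).
Ratio = 3.925 × 10^-28 / 5.058 × 10^-23 = 7.76 × 10^-6.

7.76 × 10^-6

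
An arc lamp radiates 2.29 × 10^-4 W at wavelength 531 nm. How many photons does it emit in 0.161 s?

Total energy: E_total = P·t = 2.29 × 10^-4 × 0.161 = 3.687 × 10^-5 J.
Per-photon energy: E = 3.741 × 10^-19 J.
N = E_total / E_photon = 9.86 × 10^13.

9.86 × 10^13 photons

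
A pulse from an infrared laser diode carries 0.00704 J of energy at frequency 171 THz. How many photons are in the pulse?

6.21e16 photons

Per-photon energy: E = 1.133e-19 J (from frequency = 171 THz).
N = E_total / E_photon = 0.00704 J / 1.133e-19 J = 6.21e16.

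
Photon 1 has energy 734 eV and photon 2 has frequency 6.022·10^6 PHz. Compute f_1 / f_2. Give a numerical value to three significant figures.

f_1 = 1.775·10^17 Hz (from energy = 734 eV, via f = E/h).
f_2 = 6.022·10^21 Hz (from frequency = 6.022·10^6 PHz, via f given directly).
Ratio = 1.775·10^17 / 6.022·10^21 = 2.95·10^-5.

2.95·10^-5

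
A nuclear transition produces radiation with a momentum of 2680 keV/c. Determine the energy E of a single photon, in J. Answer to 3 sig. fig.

4.29e-13 J

In SI units: p = 2680 keV/c = 1.4323e-21 kg·m/s.
The photon relation is E = pc, giving E = 4.294e-13 J.
So E ≈ 4.29e-13 J.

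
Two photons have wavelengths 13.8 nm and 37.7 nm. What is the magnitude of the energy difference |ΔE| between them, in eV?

Using E = hc/λ: E₁ = 1.439 × 10^-17 J, E₂ = 5.269 × 10^-18 J.
|ΔE| = |1.439 × 10^-17 − 5.269 × 10^-18| = 9.13 × 10^-18 J = 57.0 eV.

57.0 eV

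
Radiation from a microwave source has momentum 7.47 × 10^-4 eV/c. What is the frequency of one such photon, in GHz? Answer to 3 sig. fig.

181 GHz

(h = 6.62607015 × 10^-34 J·s, c = 2.99792458 × 10^8 m/s, 1 eV = 1.602176634 × 10^-19 J.)
In SI units: p = 7.47 × 10^-4 eV/c = 3.9922 × 10^-31 kg·m/s.
Apply f = pc/h: f = 1.806 × 10^11 Hz.
Converting to GHz: f = 180.6 GHz ≈ 181 GHz.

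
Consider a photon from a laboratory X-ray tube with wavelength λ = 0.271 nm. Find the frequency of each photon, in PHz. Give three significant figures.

1110 PHz

First convert: λ = 0.271 nm = 2.71e-10 m.
The photon relation is f = c/λ, giving f = 1.106e18 Hz.
Converting to PHz: f = 1106 PHz ≈ 1110 PHz.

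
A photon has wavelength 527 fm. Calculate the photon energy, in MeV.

In SI units: λ = 527 fm = 5.27e-13 m.
For a photon E = hc/λ, so E = 3.769e-13 J.
Converting to MeV: E = 2.353 MeV ≈ 2.35 MeV.

2.35 MeV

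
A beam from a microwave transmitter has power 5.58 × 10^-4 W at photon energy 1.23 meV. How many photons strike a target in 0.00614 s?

1.74 × 10^16 photons

Total energy: E_total = P·t = 5.58 × 10^-4 × 0.00614 = 3.426 × 10^-6 J.
Per-photon energy: E = 1.971 × 10^-22 J.
N = E_total / E_photon = 1.74 × 10^16.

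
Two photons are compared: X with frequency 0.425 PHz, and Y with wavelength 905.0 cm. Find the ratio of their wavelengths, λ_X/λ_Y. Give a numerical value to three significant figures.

λ_X = 7.054 × 10^-7 m (from frequency = 0.425 PHz, via λ = c/f).
λ_Y = 9.050 m (from wavelength = 905.0 cm, via λ given directly).
Ratio = 7.054 × 10^-7 / 9.050 = 7.79 × 10^-8.

7.79 × 10^-8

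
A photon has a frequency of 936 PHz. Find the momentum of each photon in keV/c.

3.87 keV/c

Take h = 6.62607015e-34 J·s, c = 2.99792458e8 m/s, 1 eV = 1.602176634e-19 J.
First convert: f = 936 PHz = 9.36e17 Hz.
The photon relation is p = hf/c, giving p = 2.069e-24 kg·m/s.
Converting to keV/c: p = 3.871 keV/c ≈ 3.87 keV/c.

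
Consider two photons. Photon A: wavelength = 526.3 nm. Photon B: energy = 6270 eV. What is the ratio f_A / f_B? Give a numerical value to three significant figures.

f_A = 5.696e14 Hz (from wavelength = 526.3 nm, via f = c/λ).
f_B = 1.516e18 Hz (from energy = 6270 eV, via f = E/h).
Ratio = 5.696e14 / 1.516e18 = 3.76e-4.

3.76e-4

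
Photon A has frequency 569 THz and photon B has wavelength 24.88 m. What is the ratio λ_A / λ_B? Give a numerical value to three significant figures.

2.12 × 10^-8

λ_A = 5.269 × 10^-7 m (from frequency = 569 THz, via λ = c/f).
λ_B = 24.88 m (from wavelength = 24.88 m, via λ given directly).
Ratio = 5.269 × 10^-7 / 24.88 = 2.12 × 10^-8.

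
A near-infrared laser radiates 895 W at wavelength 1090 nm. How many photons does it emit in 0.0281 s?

1.38e20 photons

Total energy: E_total = P·t = 895 × 0.0281 = 25.15 J.
Per-photon energy: E = 1.822e-19 J.
N = E_total / E_photon = 1.38e20.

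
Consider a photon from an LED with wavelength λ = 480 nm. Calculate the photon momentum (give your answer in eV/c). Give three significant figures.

2.58 eV/c

Take h = 6.62607015e-34 J·s, c = 2.99792458e8 m/s, 1 eV = 1.602176634e-19 J.
Convert to SI: λ = 480 nm = 4.8e-7 m.
Apply p = h/λ: p = 1.380e-27 kg·m/s.
Converting to eV/c: p = 2.583 eV/c ≈ 2.58 eV/c.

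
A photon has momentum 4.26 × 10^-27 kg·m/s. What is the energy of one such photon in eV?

Since E = pc for a photon, E = 1.277 × 10^-18 J.
Converting to eV: E = 7.971 eV ≈ 7.97 eV.

7.97 eV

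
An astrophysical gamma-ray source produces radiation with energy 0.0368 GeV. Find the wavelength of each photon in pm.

0.0337 pm

In SI units: E = 0.0368 GeV = 5.8960e-12 J.
The photon relation is λ = hc/E, giving λ = 3.369e-14 m.
Converting to pm: λ = 0.03369 pm ≈ 0.0337 pm.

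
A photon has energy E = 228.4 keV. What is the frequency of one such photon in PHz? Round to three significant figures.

5.52·10^4 PHz

Use h = 6.62607015·10^-34 J·s, 1 eV = 1.602176634·10^-19 J.
In SI units: E = 228.4 keV = 3.6594·10^-14 J.
Since f = E/h for a photon, f = 5.523·10^19 Hz.
Converting to PHz: f = 55230 PHz ≈ 5.52·10^4 PHz.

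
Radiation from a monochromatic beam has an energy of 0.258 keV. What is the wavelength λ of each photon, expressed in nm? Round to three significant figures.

Use h = 6.62607015e-34 J·s, c = 2.99792458e8 m/s, 1 eV = 1.602176634e-19 J.
First convert: E = 0.258 keV = 4.1336e-17 J.
Since λ = hc/E for a photon, λ = 4.806e-9 m.
Converting to nm: λ = 4.806 nm ≈ 4.81 nm.

4.81 nm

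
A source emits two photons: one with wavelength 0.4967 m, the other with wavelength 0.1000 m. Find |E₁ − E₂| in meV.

9.90e-3 meV

Using E = hc/λ: E₁ = 3.9993e-25 J, E₂ = 1.9864e-24 J.
|ΔE| = |3.9993e-25 − 1.9864e-24| = 1.59e-24 J = 9.90e-3 meV.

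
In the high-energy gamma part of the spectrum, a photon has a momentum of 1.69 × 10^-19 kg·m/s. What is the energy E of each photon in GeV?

0.316 GeV

The photon relation is E = pc, giving E = 5.066 × 10^-11 J.
Converting to GeV: E = 0.3162 GeV ≈ 0.316 GeV.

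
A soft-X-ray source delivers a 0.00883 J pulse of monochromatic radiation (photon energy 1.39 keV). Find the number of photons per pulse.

Per-photon energy: E = 2.227e-16 J (from energy = 1.39 keV).
N = E_total / E_photon = 0.00883 J / 2.227e-16 J = 3.96e13.

3.96e13 photons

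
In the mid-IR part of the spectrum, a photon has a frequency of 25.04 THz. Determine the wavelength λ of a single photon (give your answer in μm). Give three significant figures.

12.0 μm

First convert: f = 25.04 THz = 2.504 × 10^13 Hz.
Since λ = c/f for a photon, λ = 1.197 × 10^-5 m.
Converting to μm: λ = 11.97 μm ≈ 12.0 μm.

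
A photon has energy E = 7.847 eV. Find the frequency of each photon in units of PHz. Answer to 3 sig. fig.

Take h = 6.62607015 × 10^-34 J·s, 1 eV = 1.602176634 × 10^-19 J.
First convert: E = 7.847 eV = 1.2572 × 10^-18 J.
For a photon f = E/h, so f = 1.897 × 10^15 Hz.
Converting to PHz: f = 1.897 PHz ≈ 1.90 PHz.

1.90 PHz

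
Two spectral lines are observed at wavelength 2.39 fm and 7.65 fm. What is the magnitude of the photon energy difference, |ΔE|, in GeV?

Using E = hc/λ: E₁ = 8.311·10^-11 J, E₂ = 2.597·10^-11 J.
|ΔE| = |8.311·10^-11 − 2.597·10^-11| = 5.71·10^-11 J = 0.357 GeV.

0.357 GeV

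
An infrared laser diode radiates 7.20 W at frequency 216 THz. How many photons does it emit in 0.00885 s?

Total energy: E_total = P·t = 7.20 × 0.00885 = 0.06372 J.
Per-photon energy: E = 1.431 × 10^-19 J.
N = E_total / E_photon = 4.45 × 10^17.

4.45 × 10^17 photons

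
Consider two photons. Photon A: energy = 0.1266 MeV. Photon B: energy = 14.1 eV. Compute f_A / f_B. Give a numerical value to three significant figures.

8980

f_A = 3.061e19 Hz (from energy = 0.1266 MeV, via f = E/h).
f_B = 3.409e15 Hz (from energy = 14.1 eV, via f = E/h).
Ratio = 3.061e19 / 3.409e15 = 8980.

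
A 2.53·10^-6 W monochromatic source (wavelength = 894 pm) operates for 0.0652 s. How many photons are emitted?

7.42·10^8 photons

Total energy: E_total = P·t = 2.53·10^-6 × 0.0652 = 1.650·10^-7 J.
Per-photon energy: E = 2.222·10^-16 J.
N = E_total / E_photon = 7.42·10^8.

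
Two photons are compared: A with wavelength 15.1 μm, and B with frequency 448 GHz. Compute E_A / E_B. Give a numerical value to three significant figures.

44.3

E_A = 1.316e-20 J (from wavelength = 15.1 μm, via E = hc/λ).
E_B = 2.968e-22 J (from frequency = 448 GHz, via E = hf).
Ratio = 1.316e-20 / 2.968e-22 = 44.3.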